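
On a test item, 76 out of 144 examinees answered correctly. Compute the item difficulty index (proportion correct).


Item difficulty p = number correct / total examinees
p = 76 / 144
p = 0.5278

0.5278


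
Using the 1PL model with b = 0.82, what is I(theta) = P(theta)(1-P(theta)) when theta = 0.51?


P = 1/(1+exp(-(0.51-0.82))) = 0.4231
I = P*(1-P) = 0.4231 * 0.5769
I = 0.2441

0.2441


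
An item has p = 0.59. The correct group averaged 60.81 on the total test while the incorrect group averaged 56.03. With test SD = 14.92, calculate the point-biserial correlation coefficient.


q = 1 - p = 0.41
rpb = ((M1 - M0) / SD) * sqrt(p * q)
rpb = ((60.81 - 56.03) / 14.92) * sqrt(0.59 * 0.41)
rpb = 0.1576

0.1576


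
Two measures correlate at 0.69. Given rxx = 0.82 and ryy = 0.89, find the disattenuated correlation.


r_corrected = rxy / sqrt(rxx * ryy)
= 0.69 / sqrt(0.82 * 0.89)
= 0.69 / sqrt(0.7298)
= 0.69 / 0.854283
r_corrected = 0.8077

0.8077


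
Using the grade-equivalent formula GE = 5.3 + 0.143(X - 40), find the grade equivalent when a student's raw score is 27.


raw - median = 27 - 40 = -13
slope * diff = 0.143 * -13 = -1.859
GE = 5.3 + -1.859
GE = 3.441

3.441


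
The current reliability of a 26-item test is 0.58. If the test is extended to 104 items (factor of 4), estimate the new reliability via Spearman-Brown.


r_new = (n * rxx) / (1 + (n-1) * rxx)
r_new = (4 * 0.58) / (1 + 3 * 0.58)
r_new = 2.32 / 2.74
r_new = 0.8467

0.8467


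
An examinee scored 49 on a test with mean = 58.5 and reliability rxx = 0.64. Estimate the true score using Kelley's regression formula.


T_est = rxx * X + (1 - rxx) * mean
T_est = 0.64 * 49 + 0.36 * 58.5
T_est = 31.36 + 21.06
T_est = 52.42

52.42


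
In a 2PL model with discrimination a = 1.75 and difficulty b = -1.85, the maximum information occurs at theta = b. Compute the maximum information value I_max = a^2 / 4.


For 2PL, max info at theta = b = -1.85
I_max = a^2 / 4 = 1.75^2 / 4
= 3.0625 / 4
I_max = 0.7656

0.7656


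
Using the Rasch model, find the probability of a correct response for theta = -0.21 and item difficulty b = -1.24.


theta - b = -0.21 - -1.24 = 1.03
exp(-(theta - b)) = exp(-1.03) = 0.357
P = 1 / (1 + 0.357)
P = 0.7369

0.7369


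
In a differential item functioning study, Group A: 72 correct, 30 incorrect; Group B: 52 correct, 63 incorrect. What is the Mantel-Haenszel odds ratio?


Odds_A = 72/30 = 2.4
Odds_B = 52/63 = 0.8254
OR = Odds_A / Odds_B = 2.4 / 0.8254
Exactly, OR = (72 * 63) / (30 * 52) = 4536 / 1560
OR = 2.9077

2.9077


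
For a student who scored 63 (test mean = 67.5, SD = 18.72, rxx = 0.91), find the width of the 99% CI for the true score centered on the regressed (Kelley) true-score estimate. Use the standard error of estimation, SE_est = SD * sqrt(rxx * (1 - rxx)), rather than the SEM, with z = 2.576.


True score estimate = 0.91*63 + 0.09*67.5 = 63.405
SE_est = SD * sqrt(rxx * (1 - rxx)) = 18.72 * sqrt(0.91 * 0.09) = 18.72 * sqrt(0.0819) = 5.357323
CI = T_est +/- z * SE_est, so width = 2 * z * SE_est = 2 * 2.576 * 5.357323
Width = 27.6009

27.6009


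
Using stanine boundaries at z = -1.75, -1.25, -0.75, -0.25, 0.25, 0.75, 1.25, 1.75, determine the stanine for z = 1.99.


Stanine boundaries: [-1.75, -1.25, -0.75, -0.25, 0.25, 0.75, 1.25, 1.75]
z = 1.99
Check each boundary:
  z >= -1.75 -> could be stanine 2
  z >= -1.25 -> could be stanine 3
  z >= -0.75 -> could be stanine 4
  z >= -0.25 -> could be stanine 5
  z >= 0.25 -> could be stanine 6
  z >= 0.75 -> could be stanine 7
  z >= 1.25 -> could be stanine 8
  z >= 1.75 -> could be stanine 9
Highest qualifying boundary gives stanine = 9

9


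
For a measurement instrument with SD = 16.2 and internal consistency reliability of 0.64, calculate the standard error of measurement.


SEM = SD * sqrt(1 - rxx)
SEM = 16.2 * sqrt(1 - 0.64)
SEM = 16.2 * sqrt(0.36) = 16.2 * 0.6
SEM = 9.72

9.72


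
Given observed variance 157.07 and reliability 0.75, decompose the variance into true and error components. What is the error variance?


var_true = rxx * var_obs = 0.75 * 157.07 = 117.8025
var_error = var_obs - var_true
var_error = 157.07 - 117.8025
var_error = 39.2675

39.2675


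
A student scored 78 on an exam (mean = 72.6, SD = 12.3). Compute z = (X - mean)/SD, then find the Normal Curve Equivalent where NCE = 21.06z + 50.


z = (X - mean) / SD = (78 - 72.6) / 12.3
z = 5.4 / 12.3
z = 0.439
NCE = NCE = 21.06z + 50
Carry z at full precision (z = 5.4 / 12.3) into the conversion:
NCE = 21.06 * (5.4 / 12.3) + 50 = 113.724 / 12.3 + 50
NCE = 9.2459 + 50
NCE = 59.2459

59.2459


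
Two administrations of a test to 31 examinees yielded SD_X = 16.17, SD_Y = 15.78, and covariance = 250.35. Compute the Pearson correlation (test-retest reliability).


r = cov(X,Y) / (SD_X * SD_Y)
r = 250.35 / (16.17 * 15.78)
r = 250.35 / 255.1626
r = 0.9811

0.9811


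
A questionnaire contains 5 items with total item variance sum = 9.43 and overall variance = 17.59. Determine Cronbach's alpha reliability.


alpha = (k/(k-1)) * (1 - sum(si^2)/s_total^2)
= (5/4) * (1 - 9.43/17.59)
alpha = 0.5799

0.5799


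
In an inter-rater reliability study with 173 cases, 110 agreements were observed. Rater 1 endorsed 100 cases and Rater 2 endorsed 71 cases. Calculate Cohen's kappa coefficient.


P_o = 110/173 = 0.635838
P_e = (100*71 + 73*102) / 29929 = 0.486017
kappa = (P_o - P_e) / (1 - P_e)
kappa = (0.635838 - 0.486017) / (1 - 0.486017)
kappa = 0.2915

0.2915


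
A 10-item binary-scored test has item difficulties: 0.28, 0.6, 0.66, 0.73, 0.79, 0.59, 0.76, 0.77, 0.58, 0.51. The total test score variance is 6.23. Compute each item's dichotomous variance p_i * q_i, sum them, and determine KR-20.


For each item, compute p_i * q_i:
  Item 1: 0.28 * 0.72 = 0.2016
  Item 2: 0.6 * 0.4 = 0.24
  Item 3: 0.66 * 0.34 = 0.2244
  Item 4: 0.73 * 0.27 = 0.1971
  Item 5: 0.79 * 0.21 = 0.1659
  Item 6: 0.59 * 0.41 = 0.2419
  Item 7: 0.76 * 0.24 = 0.1824
  Item 8: 0.77 * 0.23 = 0.1771
  Item 9: 0.58 * 0.42 = 0.2436
  Item 10: 0.51 * 0.49 = 0.2499
Sum(p_i * q_i) = 0.2016 + 0.24 + 0.2244 + 0.1971 + 0.1659 + 0.2419 + 0.1824 + 0.1771 + 0.2436 + 0.2499 = 2.1239
KR-20 = (k/(k-1)) * (1 - Sum(p_i*q_i) / Var_total)
= (10/9) * (1 - 2.1239/6.23)
= 1.1111 * 0.6591
KR-20 = 0.7323

0.7323


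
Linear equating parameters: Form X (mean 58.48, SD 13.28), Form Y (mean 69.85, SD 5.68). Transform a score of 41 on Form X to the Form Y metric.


slope = SD_Y / SD_X = 5.68 / 13.28 ~ 0.4277
intercept = mean_Y - slope * mean_X = 69.85 - (5.68 / 13.28) * 58.48 ~ 44.8375
Y = slope * X + intercept. To avoid rounding drift from the rounded slope/intercept, evaluate the equivalent form Y = mean_Y + SD_Y * (X - mean_X) / SD_X at full precision:
Y = 69.85 + 5.68 * (41 - 58.48) / 13.28
Y = 69.85 - 5.68 * 17.48 / 13.28
Y = 69.85 - 99.2864 / 13.28
Y = 69.85 - 7.4764
Y = 62.3736

62.3736


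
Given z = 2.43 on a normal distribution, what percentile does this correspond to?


CDF(z) = 0.5 * (1 + erf(z/sqrt(2)))
erf(1.7183) = 0.9849
CDF = 0.9925
Percentile rank = 0.9925 * 100 = 99.25

99.25


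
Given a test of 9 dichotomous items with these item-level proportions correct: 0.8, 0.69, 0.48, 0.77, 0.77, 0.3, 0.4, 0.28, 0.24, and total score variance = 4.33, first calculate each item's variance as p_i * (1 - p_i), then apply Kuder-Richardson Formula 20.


For each item, compute p_i * q_i:
  Item 1: 0.8 * 0.2 = 0.16
  Item 2: 0.69 * 0.31 = 0.2139
  Item 3: 0.48 * 0.52 = 0.2496
  Item 4: 0.77 * 0.23 = 0.1771
  Item 5: 0.77 * 0.23 = 0.1771
  Item 6: 0.3 * 0.7 = 0.21
  Item 7: 0.4 * 0.6 = 0.24
  Item 8: 0.28 * 0.72 = 0.2016
  Item 9: 0.24 * 0.76 = 0.1824
Sum(p_i * q_i) = 0.16 + 0.2139 + 0.2496 + 0.1771 + 0.1771 + 0.21 + 0.24 + 0.2016 + 0.1824 = 1.8117
KR-20 = (k/(k-1)) * (1 - Sum(p_i*q_i) / Var_total)
= (9/8) * (1 - 1.8117/4.33)
= 1.125 * 0.5816
KR-20 = 0.6543

0.6543


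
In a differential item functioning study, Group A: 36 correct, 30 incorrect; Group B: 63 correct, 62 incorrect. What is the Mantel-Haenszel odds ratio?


Odds_A = 36/30 = 1.2
Odds_B = 63/62 = 1.0161
OR = Odds_A / Odds_B = 1.2 / 1.0161
Exactly, OR = (36 * 62) / (30 * 63) = 2232 / 1890
OR = 1.181

1.181


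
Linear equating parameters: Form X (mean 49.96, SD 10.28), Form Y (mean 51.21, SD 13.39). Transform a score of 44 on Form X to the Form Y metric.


slope = SD_Y / SD_X = 13.39 / 10.28 ~ 1.3025
intercept = mean_Y - slope * mean_X = 51.21 - (13.39 / 10.28) * 49.96 ~ -13.8644
Y = slope * X + intercept. To avoid rounding drift from the rounded slope/intercept, evaluate the equivalent form Y = mean_Y + SD_Y * (X - mean_X) / SD_X at full precision:
Y = 51.21 + 13.39 * (44 - 49.96) / 10.28
Y = 51.21 - 13.39 * 5.96 / 10.28
Y = 51.21 - 79.8044 / 10.28
Y = 51.21 - 7.7631
Y = 43.4469

43.4469


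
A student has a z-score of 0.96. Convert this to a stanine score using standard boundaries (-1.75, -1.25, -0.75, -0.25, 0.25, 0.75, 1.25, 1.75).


Stanine boundaries: [-1.75, -1.25, -0.75, -0.25, 0.25, 0.75, 1.25, 1.75]
z = 0.96
Check each boundary:
  z >= -1.75 -> could be stanine 2
  z >= -1.25 -> could be stanine 3
  z >= -0.75 -> could be stanine 4
  z >= -0.25 -> could be stanine 5
  z >= 0.25 -> could be stanine 6
  z >= 0.75 -> could be stanine 7
  z < 1.25
  z < 1.75
Highest qualifying boundary gives stanine = 7

7


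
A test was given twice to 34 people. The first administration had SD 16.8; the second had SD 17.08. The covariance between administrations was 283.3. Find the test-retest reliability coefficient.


r = cov(X,Y) / (SD_X * SD_Y)
r = 283.3 / (16.8 * 17.08)
r = 283.3 / 286.944
r = 0.9873

0.9873


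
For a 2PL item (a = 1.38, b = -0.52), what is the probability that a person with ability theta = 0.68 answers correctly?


a*(theta - b) = 1.38 * (0.68 - -0.52) = 1.656
exp(-1.656) = 0.1909
P = 1 / (1 + 0.1909)
P = 0.8397

0.8397


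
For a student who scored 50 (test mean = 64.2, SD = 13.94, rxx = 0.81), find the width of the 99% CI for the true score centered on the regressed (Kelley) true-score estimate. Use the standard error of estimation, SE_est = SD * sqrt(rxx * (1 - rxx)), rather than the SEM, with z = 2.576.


True score estimate = 0.81*50 + 0.19*64.2 = 52.698
SE_est = SD * sqrt(rxx * (1 - rxx)) = 13.94 * sqrt(0.81 * 0.19) = 13.94 * sqrt(0.1539) = 5.468675
CI = T_est +/- z * SE_est, so width = 2 * z * SE_est = 2 * 2.576 * 5.468675
Width = 28.1746

28.1746


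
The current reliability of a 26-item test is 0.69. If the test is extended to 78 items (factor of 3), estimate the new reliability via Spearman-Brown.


r_new = (n * rxx) / (1 + (n-1) * rxx)
r_new = (3 * 0.69) / (1 + 2 * 0.69)
r_new = 2.07 / 2.38
r_new = 0.8697

0.8697


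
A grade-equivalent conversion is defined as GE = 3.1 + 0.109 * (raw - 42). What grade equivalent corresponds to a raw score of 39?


raw - median = 39 - 42 = -3
slope * diff = 0.109 * -3 = -0.327
GE = 3.1 + -0.327
GE = 2.773

2.773


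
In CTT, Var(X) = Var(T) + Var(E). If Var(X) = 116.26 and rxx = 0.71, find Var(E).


var_true = rxx * var_obs = 0.71 * 116.26 = 82.5446
var_error = var_obs - var_true
var_error = 116.26 - 82.5446
var_error = 33.7154

33.7154


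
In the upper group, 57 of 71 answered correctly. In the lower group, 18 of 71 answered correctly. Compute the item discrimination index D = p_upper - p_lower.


p_upper = 57/71 = 0.8028
p_lower = 18/71 = 0.2535
D = 0.8028 - 0.2535 = 0.5493

0.5493


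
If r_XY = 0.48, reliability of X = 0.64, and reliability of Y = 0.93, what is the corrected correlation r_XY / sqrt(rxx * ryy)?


r_corrected = rxy / sqrt(rxx * ryy)
= 0.48 / sqrt(0.64 * 0.93)
= 0.48 / sqrt(0.5952)
= 0.48 / 0.771492
r_corrected = 0.6222

0.6222


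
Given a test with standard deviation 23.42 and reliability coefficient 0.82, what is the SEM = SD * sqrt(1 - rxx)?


SEM = SD * sqrt(1 - rxx)
SEM = 23.42 * sqrt(1 - 0.82)
SEM = 23.42 * sqrt(0.18) = 23.42 * 0.424264
SEM = 9.9363

9.9363


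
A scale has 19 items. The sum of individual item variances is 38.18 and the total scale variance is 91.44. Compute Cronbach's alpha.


alpha = (k/(k-1)) * (1 - sum(si^2)/s_total^2)
= (19/18) * (1 - 38.18/91.44)
alpha = 0.6148

0.6148


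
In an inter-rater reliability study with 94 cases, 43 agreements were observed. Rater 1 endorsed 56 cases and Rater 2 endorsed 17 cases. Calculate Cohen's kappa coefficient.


P_o = 43/94 = 0.457447
P_e = (56*17 + 38*77) / 8836 = 0.438886
kappa = (P_o - P_e) / (1 - P_e)
kappa = (0.457447 - 0.438886) / (1 - 0.438886)
kappa = 0.0331

0.0331


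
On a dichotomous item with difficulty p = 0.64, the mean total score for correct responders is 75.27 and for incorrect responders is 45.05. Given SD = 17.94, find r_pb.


q = 1 - p = 0.36
rpb = ((M1 - M0) / SD) * sqrt(p * q)
rpb = ((75.27 - 45.05) / 17.94) * sqrt(0.64 * 0.36)
rpb = 0.8086

0.8086


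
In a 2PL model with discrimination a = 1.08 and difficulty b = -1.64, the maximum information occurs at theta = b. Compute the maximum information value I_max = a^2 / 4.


For 2PL, max info at theta = b = -1.64
I_max = a^2 / 4 = 1.08^2 / 4
= 1.1664 / 4
I_max = 0.2916

0.2916


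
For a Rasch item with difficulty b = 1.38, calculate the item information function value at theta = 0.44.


P = 1/(1+exp(-(0.44-1.38))) = 0.2809
I = P*(1-P) = 0.2809 * 0.7191
I = 0.202

0.202


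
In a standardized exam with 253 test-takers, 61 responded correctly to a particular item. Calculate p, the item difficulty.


Item difficulty p = number correct / total examinees
p = 61 / 253
p = 0.2411

0.2411


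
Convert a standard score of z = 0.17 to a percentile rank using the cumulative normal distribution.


CDF(z) = 0.5 * (1 + erf(z/sqrt(2)))
erf(0.1202) = 0.135
CDF = 0.5675
Percentile rank = 0.5675 * 100 = 56.75

56.75


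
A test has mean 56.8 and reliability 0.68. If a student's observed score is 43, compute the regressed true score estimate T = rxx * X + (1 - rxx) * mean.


T_est = rxx * X + (1 - rxx) * mean
T_est = 0.68 * 43 + 0.32 * 56.8
T_est = 29.24 + 18.176
T_est = 47.416

47.416


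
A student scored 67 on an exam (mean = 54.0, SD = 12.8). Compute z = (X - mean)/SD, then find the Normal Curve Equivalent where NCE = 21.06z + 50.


z = (X - mean) / SD = (67 - 54.0) / 12.8
z = 13.0 / 12.8
z = 1.0156
NCE = NCE = 21.06z + 50
Carry z at full precision (z = 13.0 / 12.8) into the conversion:
NCE = 21.06 * (13.0 / 12.8) + 50 = 273.78 / 12.8 + 50
NCE = 21.3891 + 50
NCE = 71.3891

71.3891


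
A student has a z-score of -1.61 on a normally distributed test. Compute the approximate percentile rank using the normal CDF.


CDF(z) = 0.5 * (1 + erf(z/sqrt(2)))
erf(-1.1384) = -0.8926
CDF = 0.0537
Percentile rank = 0.0537 * 100 = 5.37

5.37


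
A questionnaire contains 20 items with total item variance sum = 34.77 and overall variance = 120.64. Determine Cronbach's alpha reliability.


alpha = (k/(k-1)) * (1 - sum(si^2)/s_total^2)
= (20/19) * (1 - 34.77/120.64)
alpha = 0.7492

0.7492


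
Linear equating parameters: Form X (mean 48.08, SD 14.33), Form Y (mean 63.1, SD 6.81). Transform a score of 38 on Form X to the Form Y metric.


slope = SD_Y / SD_X = 6.81 / 14.33 ~ 0.4752
intercept = mean_Y - slope * mean_X = 63.1 - (6.81 / 14.33) * 48.08 ~ 40.2511
Y = slope * X + intercept. To avoid rounding drift from the rounded slope/intercept, evaluate the equivalent form Y = mean_Y + SD_Y * (X - mean_X) / SD_X at full precision:
Y = 63.1 + 6.81 * (38 - 48.08) / 14.33
Y = 63.1 - 6.81 * 10.08 / 14.33
Y = 63.1 - 68.6448 / 14.33
Y = 63.1 - 4.7903
Y = 58.3097

58.3097


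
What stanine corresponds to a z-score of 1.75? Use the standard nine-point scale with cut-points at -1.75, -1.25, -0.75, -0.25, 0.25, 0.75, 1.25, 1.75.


Stanine boundaries: [-1.75, -1.25, -0.75, -0.25, 0.25, 0.75, 1.25, 1.75]
z = 1.75
Check each boundary:
  z >= -1.75 -> could be stanine 2
  z >= -1.25 -> could be stanine 3
  z >= -0.75 -> could be stanine 4
  z >= -0.25 -> could be stanine 5
  z >= 0.25 -> could be stanine 6
  z >= 0.75 -> could be stanine 7
  z >= 1.25 -> could be stanine 8
  z >= 1.75 -> could be stanine 9
Highest qualifying boundary gives stanine = 9

9


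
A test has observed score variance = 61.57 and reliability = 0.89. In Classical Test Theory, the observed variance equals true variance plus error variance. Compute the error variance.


var_true = rxx * var_obs = 0.89 * 61.57 = 54.7973
var_error = var_obs - var_true
var_error = 61.57 - 54.7973
var_error = 6.7727

6.7727


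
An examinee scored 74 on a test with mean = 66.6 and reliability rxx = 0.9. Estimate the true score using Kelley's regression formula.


T_est = rxx * X + (1 - rxx) * mean
T_est = 0.9 * 74 + 0.1 * 66.6
T_est = 66.6 + 6.66
T_est = 73.26

73.26


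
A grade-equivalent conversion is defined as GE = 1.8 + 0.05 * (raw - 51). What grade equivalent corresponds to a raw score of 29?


raw - median = 29 - 51 = -22
slope * diff = 0.05 * -22 = -1.1
GE = 1.8 + -1.1
GE = 0.7

0.7


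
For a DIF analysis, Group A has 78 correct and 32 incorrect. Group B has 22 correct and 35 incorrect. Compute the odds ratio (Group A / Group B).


Odds_A = 78/32 = 2.4375
Odds_B = 22/35 = 0.6286
OR = Odds_A / Odds_B = 2.4375 / 0.6286
Exactly, OR = (78 * 35) / (32 * 22) = 2730 / 704
OR = 3.8778

3.8778


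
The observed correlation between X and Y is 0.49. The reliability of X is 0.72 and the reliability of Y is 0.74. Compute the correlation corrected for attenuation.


r_corrected = rxy / sqrt(rxx * ryy)
= 0.49 / sqrt(0.72 * 0.74)
= 0.49 / sqrt(0.5328)
= 0.49 / 0.729932
r_corrected = 0.6713

0.6713


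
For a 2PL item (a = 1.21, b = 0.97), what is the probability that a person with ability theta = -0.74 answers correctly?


a*(theta - b) = 1.21 * (-0.74 - 0.97) = -2.0691
exp(--2.0691) = 7.9177
P = 1 / (1 + 7.9177)
P = 0.1121

0.1121


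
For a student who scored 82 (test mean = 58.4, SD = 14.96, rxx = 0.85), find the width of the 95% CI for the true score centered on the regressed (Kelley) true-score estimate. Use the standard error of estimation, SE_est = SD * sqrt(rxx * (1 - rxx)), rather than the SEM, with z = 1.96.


True score estimate = 0.85*82 + 0.15*58.4 = 78.46
SE_est = SD * sqrt(rxx * (1 - rxx)) = 14.96 * sqrt(0.85 * 0.15) = 14.96 * sqrt(0.1275) = 5.341788
CI = T_est +/- z * SE_est, so width = 2 * z * SE_est = 2 * 1.96 * 5.341788
Width = 20.9398

20.9398


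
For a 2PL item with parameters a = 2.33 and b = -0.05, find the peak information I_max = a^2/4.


For 2PL, max info at theta = b = -0.05
I_max = a^2 / 4 = 2.33^2 / 4
= 5.4289 / 4
I_max = 1.3572

1.3572


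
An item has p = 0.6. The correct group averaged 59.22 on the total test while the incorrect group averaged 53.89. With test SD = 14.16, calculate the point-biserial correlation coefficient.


q = 1 - p = 0.4
rpb = ((M1 - M0) / SD) * sqrt(p * q)
rpb = ((59.22 - 53.89) / 14.16) * sqrt(0.6 * 0.4)
rpb = 0.1844

0.1844


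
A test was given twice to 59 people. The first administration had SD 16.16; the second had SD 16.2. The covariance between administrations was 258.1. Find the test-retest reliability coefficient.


r = cov(X,Y) / (SD_X * SD_Y)
r = 258.1 / (16.16 * 16.2)
r = 258.1 / 261.792
r = 0.9859

0.9859


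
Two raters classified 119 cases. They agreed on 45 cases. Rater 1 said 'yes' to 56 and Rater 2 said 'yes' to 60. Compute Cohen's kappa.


P_o = 45/119 = 0.378151
P_e = (56*60 + 63*59) / 14161 = 0.499753
kappa = (P_o - P_e) / (1 - P_e)
kappa = (0.378151 - 0.499753) / (1 - 0.499753)
kappa = -0.2431

-0.2431


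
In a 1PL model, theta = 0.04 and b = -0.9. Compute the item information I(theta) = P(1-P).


P = 1/(1+exp(-(0.04--0.9))) = 0.7191
I = P*(1-P) = 0.7191 * 0.2809
I = 0.202

0.202


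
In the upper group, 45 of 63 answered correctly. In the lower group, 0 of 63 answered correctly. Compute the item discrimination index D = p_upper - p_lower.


p_upper = 45/63 = 0.7143
p_lower = 0/63 = 0.0
D = 0.7143 - 0.0 = 0.7143

0.7143


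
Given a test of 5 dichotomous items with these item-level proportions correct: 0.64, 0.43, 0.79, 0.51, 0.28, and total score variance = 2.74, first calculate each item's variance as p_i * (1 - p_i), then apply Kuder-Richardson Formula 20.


For each item, compute p_i * q_i:
  Item 1: 0.64 * 0.36 = 0.2304
  Item 2: 0.43 * 0.57 = 0.2451
  Item 3: 0.79 * 0.21 = 0.1659
  Item 4: 0.51 * 0.49 = 0.2499
  Item 5: 0.28 * 0.72 = 0.2016
Sum(p_i * q_i) = 0.2304 + 0.2451 + 0.1659 + 0.2499 + 0.2016 = 1.0929
KR-20 = (k/(k-1)) * (1 - Sum(p_i*q_i) / Var_total)
= (5/4) * (1 - 1.0929/2.74)
= 1.25 * 0.6011
KR-20 = 0.7514

0.7514


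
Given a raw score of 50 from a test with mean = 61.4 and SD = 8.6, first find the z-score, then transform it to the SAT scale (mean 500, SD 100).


z = (X - mean) / SD = (50 - 61.4) / 8.6
z = -11.4 / 8.6
z = -1.3256
SAT-scale = SAT = 500 + 100z
Carry z at full precision (z = -11.4 / 8.6) into the conversion:
SAT-scale = 500 + 100 * (-11.4 / 8.6) = 500 + -1140 / 8.6
SAT-scale = 500 + -132.5581
SAT-scale = 367.4419

367.4419


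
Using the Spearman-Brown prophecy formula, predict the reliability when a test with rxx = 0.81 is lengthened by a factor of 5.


r_new = (n * rxx) / (1 + (n-1) * rxx)
r_new = (5 * 0.81) / (1 + 4 * 0.81)
r_new = 4.05 / 4.24
r_new = 0.9552

0.9552


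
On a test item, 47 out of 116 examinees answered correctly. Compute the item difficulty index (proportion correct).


Item difficulty p = number correct / total examinees
p = 47 / 116
p = 0.4052

0.4052


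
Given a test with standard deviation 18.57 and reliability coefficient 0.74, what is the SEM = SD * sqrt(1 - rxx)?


SEM = SD * sqrt(1 - rxx)
SEM = 18.57 * sqrt(1 - 0.74)
SEM = 18.57 * sqrt(0.26) = 18.57 * 0.509902
SEM = 9.4689

9.4689


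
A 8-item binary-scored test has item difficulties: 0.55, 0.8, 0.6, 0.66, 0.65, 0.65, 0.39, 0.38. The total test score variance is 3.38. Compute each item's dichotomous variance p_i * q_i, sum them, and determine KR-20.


For each item, compute p_i * q_i:
  Item 1: 0.55 * 0.45 = 0.2475
  Item 2: 0.8 * 0.2 = 0.16
  Item 3: 0.6 * 0.4 = 0.24
  Item 4: 0.66 * 0.34 = 0.2244
  Item 5: 0.65 * 0.35 = 0.2275
  Item 6: 0.65 * 0.35 = 0.2275
  Item 7: 0.39 * 0.61 = 0.2379
  Item 8: 0.38 * 0.62 = 0.2356
Sum(p_i * q_i) = 0.2475 + 0.16 + 0.24 + 0.2244 + 0.2275 + 0.2275 + 0.2379 + 0.2356 = 1.8004
KR-20 = (k/(k-1)) * (1 - Sum(p_i*q_i) / Var_total)
= (8/7) * (1 - 1.8004/3.38)
= 1.1429 * 0.4673
KR-20 = 0.5341

0.5341


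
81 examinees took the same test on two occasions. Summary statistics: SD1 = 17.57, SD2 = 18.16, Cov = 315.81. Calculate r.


r = cov(X,Y) / (SD_X * SD_Y)
r = 315.81 / (17.57 * 18.16)
r = 315.81 / 319.0712
r = 0.9898

0.9898


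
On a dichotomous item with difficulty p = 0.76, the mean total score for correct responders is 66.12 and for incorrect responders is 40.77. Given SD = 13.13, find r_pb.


q = 1 - p = 0.24
rpb = ((M1 - M0) / SD) * sqrt(p * q)
rpb = ((66.12 - 40.77) / 13.13) * sqrt(0.76 * 0.24)
rpb = 0.8246

0.8246


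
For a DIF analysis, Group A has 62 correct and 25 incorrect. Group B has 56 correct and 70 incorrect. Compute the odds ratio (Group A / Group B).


Odds_A = 62/25 = 2.48
Odds_B = 56/70 = 0.8
OR = Odds_A / Odds_B = 2.48 / 0.8
Exactly, OR = (62 * 70) / (25 * 56) = 4340 / 1400
OR = 3.1

3.1


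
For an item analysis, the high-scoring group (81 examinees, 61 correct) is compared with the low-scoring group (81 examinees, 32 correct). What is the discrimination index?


p_upper = 61/81 = 0.7531
p_lower = 32/81 = 0.3951
D = 0.7531 - 0.3951 = 0.358

0.358


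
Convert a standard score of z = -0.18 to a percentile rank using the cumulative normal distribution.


CDF(z) = 0.5 * (1 + erf(z/sqrt(2)))
erf(-0.1273) = -0.1428
CDF = 0.4286
Percentile rank = 0.4286 * 100 = 42.86

42.86


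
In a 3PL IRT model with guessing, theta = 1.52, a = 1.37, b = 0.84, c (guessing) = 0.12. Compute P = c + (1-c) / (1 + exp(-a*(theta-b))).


logit = 1.37*(1.52 - 0.84) = 0.9316
P* = 1/(1 + exp(-0.9316)) = 0.7174
P = 0.12 + (1 - 0.12) * 0.7174
P = 0.7513

0.7513


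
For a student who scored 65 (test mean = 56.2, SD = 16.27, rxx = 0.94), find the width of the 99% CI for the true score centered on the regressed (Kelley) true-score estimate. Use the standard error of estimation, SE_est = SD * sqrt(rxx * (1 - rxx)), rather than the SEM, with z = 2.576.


True score estimate = 0.94*65 + 0.06*56.2 = 64.472
SE_est = SD * sqrt(rxx * (1 - rxx)) = 16.27 * sqrt(0.94 * 0.06) = 16.27 * sqrt(0.0564) = 3.863911
CI = T_est +/- z * SE_est, so width = 2 * z * SE_est = 2 * 2.576 * 3.863911
Width = 19.9069

19.9069


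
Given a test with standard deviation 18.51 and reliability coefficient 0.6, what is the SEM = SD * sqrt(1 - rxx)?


SEM = SD * sqrt(1 - rxx)
SEM = 18.51 * sqrt(1 - 0.6)
SEM = 18.51 * sqrt(0.4) = 18.51 * 0.632456
SEM = 11.7068

11.7068


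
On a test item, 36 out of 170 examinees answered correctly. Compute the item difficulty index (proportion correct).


Item difficulty p = number correct / total examinees
p = 36 / 170
p = 0.2118

0.2118


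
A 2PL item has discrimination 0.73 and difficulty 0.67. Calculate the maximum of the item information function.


For 2PL, max info at theta = b = 0.67
I_max = a^2 / 4 = 0.73^2 / 4
= 0.5329 / 4
I_max = 0.1332

0.1332


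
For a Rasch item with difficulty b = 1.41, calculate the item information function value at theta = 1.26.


P = 1/(1+exp(-(1.26-1.41))) = 0.4626
I = P*(1-P) = 0.4626 * 0.5374
I = 0.2486

0.2486


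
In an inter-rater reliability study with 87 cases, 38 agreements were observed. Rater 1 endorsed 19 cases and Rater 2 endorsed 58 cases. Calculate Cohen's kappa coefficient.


P_o = 38/87 = 0.436782
P_e = (19*58 + 68*29) / 7569 = 0.40613
kappa = (P_o - P_e) / (1 - P_e)
kappa = (0.436782 - 0.40613) / (1 - 0.40613)
kappa = 0.0516

0.0516


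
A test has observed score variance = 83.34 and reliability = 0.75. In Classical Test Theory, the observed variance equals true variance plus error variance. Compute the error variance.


var_true = rxx * var_obs = 0.75 * 83.34 = 62.505
var_error = var_obs - var_true
var_error = 83.34 - 62.505
var_error = 20.835

20.835


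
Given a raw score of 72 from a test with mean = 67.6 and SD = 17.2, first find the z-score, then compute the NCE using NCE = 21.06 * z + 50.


z = (X - mean) / SD = (72 - 67.6) / 17.2
z = 4.4 / 17.2
z = 0.2558
NCE = NCE = 21.06z + 50
Carry z at full precision (z = 4.4 / 17.2) into the conversion:
NCE = 21.06 * (4.4 / 17.2) + 50 = 92.664 / 17.2 + 50
NCE = 5.3874 + 50
NCE = 55.3874

55.3874


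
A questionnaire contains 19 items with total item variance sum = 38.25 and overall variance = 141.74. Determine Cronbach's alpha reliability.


alpha = (k/(k-1)) * (1 - sum(si^2)/s_total^2)
= (19/18) * (1 - 38.25/141.74)
alpha = 0.7707

0.7707


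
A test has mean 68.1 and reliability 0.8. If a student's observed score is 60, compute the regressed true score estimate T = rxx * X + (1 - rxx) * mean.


T_est = rxx * X + (1 - rxx) * mean
T_est = 0.8 * 60 + 0.2 * 68.1
T_est = 48.0 + 13.62
T_est = 61.62

61.62


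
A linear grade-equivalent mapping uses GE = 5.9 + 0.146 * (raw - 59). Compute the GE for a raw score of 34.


raw - median = 34 - 59 = -25
slope * diff = 0.146 * -25 = -3.65
GE = 5.9 + -3.65
GE = 2.25

2.25


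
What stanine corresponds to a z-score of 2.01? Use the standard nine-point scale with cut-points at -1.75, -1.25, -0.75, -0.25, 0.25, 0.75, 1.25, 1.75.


Stanine boundaries: [-1.75, -1.25, -0.75, -0.25, 0.25, 0.75, 1.25, 1.75]
z = 2.01
Check each boundary:
  z >= -1.75 -> could be stanine 2
  z >= -1.25 -> could be stanine 3
  z >= -0.75 -> could be stanine 4
  z >= -0.25 -> could be stanine 5
  z >= 0.25 -> could be stanine 6
  z >= 0.75 -> could be stanine 7
  z >= 1.25 -> could be stanine 8
  z >= 1.75 -> could be stanine 9
Highest qualifying boundary gives stanine = 9

9


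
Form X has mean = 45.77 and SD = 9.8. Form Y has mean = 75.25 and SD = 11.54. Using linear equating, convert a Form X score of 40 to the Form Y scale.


slope = SD_Y / SD_X = 11.54 / 9.8 ~ 1.1776
intercept = mean_Y - slope * mean_X = 75.25 - (11.54 / 9.8) * 45.77 ~ 21.3535
Y = slope * X + intercept. To avoid rounding drift from the rounded slope/intercept, evaluate the equivalent form Y = mean_Y + SD_Y * (X - mean_X) / SD_X at full precision:
Y = 75.25 + 11.54 * (40 - 45.77) / 9.8
Y = 75.25 - 11.54 * 5.77 / 9.8
Y = 75.25 - 66.5858 / 9.8
Y = 75.25 - 6.7945
Y = 68.4555

68.4555


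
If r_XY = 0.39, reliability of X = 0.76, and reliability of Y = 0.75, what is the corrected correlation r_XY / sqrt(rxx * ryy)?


r_corrected = rxy / sqrt(rxx * ryy)
= 0.39 / sqrt(0.76 * 0.75)
= 0.39 / sqrt(0.57)
= 0.39 / 0.754983
r_corrected = 0.5166

0.5166


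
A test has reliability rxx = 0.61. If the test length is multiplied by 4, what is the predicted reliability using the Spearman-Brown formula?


r_new = (n * rxx) / (1 + (n-1) * rxx)
r_new = (4 * 0.61) / (1 + 3 * 0.61)
r_new = 2.44 / 2.83
r_new = 0.8622

0.8622


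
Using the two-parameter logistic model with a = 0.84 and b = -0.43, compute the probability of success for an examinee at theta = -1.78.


a*(theta - b) = 0.84 * (-1.78 - -0.43) = -1.134
exp(--1.134) = 3.1081
P = 1 / (1 + 3.1081)
P = 0.2434

0.2434


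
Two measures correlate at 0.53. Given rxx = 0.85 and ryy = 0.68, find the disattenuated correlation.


r_corrected = rxy / sqrt(rxx * ryy)
= 0.53 / sqrt(0.85 * 0.68)
= 0.53 / sqrt(0.578)
= 0.53 / 0.760263
r_corrected = 0.6971

0.6971


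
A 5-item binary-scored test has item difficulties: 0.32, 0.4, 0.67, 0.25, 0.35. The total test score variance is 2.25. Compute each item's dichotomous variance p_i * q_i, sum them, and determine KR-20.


For each item, compute p_i * q_i:
  Item 1: 0.32 * 0.68 = 0.2176
  Item 2: 0.4 * 0.6 = 0.24
  Item 3: 0.67 * 0.33 = 0.2211
  Item 4: 0.25 * 0.75 = 0.1875
  Item 5: 0.35 * 0.65 = 0.2275
Sum(p_i * q_i) = 0.2176 + 0.24 + 0.2211 + 0.1875 + 0.2275 = 1.0937
KR-20 = (k/(k-1)) * (1 - Sum(p_i*q_i) / Var_total)
= (5/4) * (1 - 1.0937/2.25)
= 1.25 * 0.5139
KR-20 = 0.6424

0.6424


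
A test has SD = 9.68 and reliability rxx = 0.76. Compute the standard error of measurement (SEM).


SEM = SD * sqrt(1 - rxx)
SEM = 9.68 * sqrt(1 - 0.76)
SEM = 9.68 * sqrt(0.24) = 9.68 * 0.489898
SEM = 4.7422

4.7422


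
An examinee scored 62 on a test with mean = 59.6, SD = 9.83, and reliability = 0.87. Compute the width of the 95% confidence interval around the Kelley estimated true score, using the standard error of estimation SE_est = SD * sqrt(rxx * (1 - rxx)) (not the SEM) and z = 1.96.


True score estimate = 0.87*62 + 0.13*59.6 = 61.688
SE_est = SD * sqrt(rxx * (1 - rxx)) = 9.83 * sqrt(0.87 * 0.13) = 9.83 * sqrt(0.1131) = 3.305863
CI = T_est +/- z * SE_est, so width = 2 * z * SE_est = 2 * 1.96 * 3.305863
Width = 12.959

12.959


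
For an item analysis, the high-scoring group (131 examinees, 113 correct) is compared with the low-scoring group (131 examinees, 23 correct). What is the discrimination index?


p_upper = 113/131 = 0.8626
p_lower = 23/131 = 0.1756
D = 0.8626 - 0.1756 = 0.687

0.687


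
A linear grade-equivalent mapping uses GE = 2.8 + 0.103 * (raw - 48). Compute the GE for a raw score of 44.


raw - median = 44 - 48 = -4
slope * diff = 0.103 * -4 = -0.412
GE = 2.8 + -0.412
GE = 2.388

2.388


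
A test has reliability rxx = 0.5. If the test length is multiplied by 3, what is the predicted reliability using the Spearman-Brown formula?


r_new = (n * rxx) / (1 + (n-1) * rxx)
r_new = (3 * 0.5) / (1 + 2 * 0.5)
r_new = 1.5 / 2.0
r_new = 0.75

0.75


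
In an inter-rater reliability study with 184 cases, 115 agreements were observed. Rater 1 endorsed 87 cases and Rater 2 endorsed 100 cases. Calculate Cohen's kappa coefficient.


P_o = 115/184 = 0.625
P_e = (87*100 + 97*84) / 33856 = 0.497637
kappa = (P_o - P_e) / (1 - P_e)
kappa = (0.625 - 0.497637) / (1 - 0.497637)
kappa = 0.2535

0.2535


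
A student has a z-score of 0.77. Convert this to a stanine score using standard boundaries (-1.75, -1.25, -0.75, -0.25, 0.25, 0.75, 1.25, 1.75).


Stanine boundaries: [-1.75, -1.25, -0.75, -0.25, 0.25, 0.75, 1.25, 1.75]
z = 0.77
Check each boundary:
  z >= -1.75 -> could be stanine 2
  z >= -1.25 -> could be stanine 3
  z >= -0.75 -> could be stanine 4
  z >= -0.25 -> could be stanine 5
  z >= 0.25 -> could be stanine 6
  z >= 0.75 -> could be stanine 7
  z < 1.25
  z < 1.75
Highest qualifying boundary gives stanine = 7

7


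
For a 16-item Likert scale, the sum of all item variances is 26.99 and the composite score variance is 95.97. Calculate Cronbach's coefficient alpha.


alpha = (k/(k-1)) * (1 - sum(si^2)/s_total^2)
= (16/15) * (1 - 26.99/95.97)
alpha = 0.7667

0.7667


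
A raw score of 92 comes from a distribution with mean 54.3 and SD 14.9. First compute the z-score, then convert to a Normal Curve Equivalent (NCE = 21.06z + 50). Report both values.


z = (X - mean) / SD = (92 - 54.3) / 14.9
z = 37.7 / 14.9
z = 2.5302
NCE = NCE = 21.06z + 50
Carry z at full precision (z = 37.7 / 14.9) into the conversion:
NCE = 21.06 * (37.7 / 14.9) + 50 = 793.962 / 14.9 + 50
NCE = 53.286 + 50
NCE = 103.286

103.286


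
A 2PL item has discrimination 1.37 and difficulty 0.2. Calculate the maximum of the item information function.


For 2PL, max info at theta = b = 0.2
I_max = a^2 / 4 = 1.37^2 / 4
= 1.8769 / 4
I_max = 0.4692

0.4692


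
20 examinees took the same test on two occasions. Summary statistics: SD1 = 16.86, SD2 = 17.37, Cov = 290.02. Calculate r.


r = cov(X,Y) / (SD_X * SD_Y)
r = 290.02 / (16.86 * 17.37)
r = 290.02 / 292.8582
r = 0.9903

0.9903


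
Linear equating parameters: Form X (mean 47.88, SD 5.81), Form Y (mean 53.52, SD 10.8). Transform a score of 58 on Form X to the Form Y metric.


slope = SD_Y / SD_X = 10.8 / 5.81 ~ 1.8589
intercept = mean_Y - slope * mean_X = 53.52 - (10.8 / 5.81) * 47.88 ~ -35.4824
Y = slope * X + intercept. To avoid rounding drift from the rounded slope/intercept, evaluate the equivalent form Y = mean_Y + SD_Y * (X - mean_X) / SD_X at full precision:
Y = 53.52 + 10.8 * (58 - 47.88) / 5.81
Y = 53.52 + 10.8 * 10.12 / 5.81
Y = 53.52 + 109.296 / 5.81
Y = 53.52 + 18.8117
Y = 72.3317

72.3317


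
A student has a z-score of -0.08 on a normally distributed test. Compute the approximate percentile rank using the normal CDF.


CDF(z) = 0.5 * (1 + erf(z/sqrt(2)))
erf(-0.0566) = -0.0638
CDF = 0.4681
Percentile rank = 0.4681 * 100 = 46.81

46.81


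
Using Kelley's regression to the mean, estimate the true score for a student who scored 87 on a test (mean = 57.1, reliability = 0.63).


T_est = rxx * X + (1 - rxx) * mean
T_est = 0.63 * 87 + 0.37 * 57.1
T_est = 54.81 + 21.127
T_est = 75.937

75.937


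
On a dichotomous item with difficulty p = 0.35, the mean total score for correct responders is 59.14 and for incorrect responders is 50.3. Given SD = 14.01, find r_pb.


q = 1 - p = 0.65
rpb = ((M1 - M0) / SD) * sqrt(p * q)
rpb = ((59.14 - 50.3) / 14.01) * sqrt(0.35 * 0.65)
rpb = 0.301

0.301


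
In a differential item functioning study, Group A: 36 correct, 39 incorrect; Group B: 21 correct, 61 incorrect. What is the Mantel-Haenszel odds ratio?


Odds_A = 36/39 = 0.9231
Odds_B = 21/61 = 0.3443
OR = Odds_A / Odds_B = 0.9231 / 0.3443
Exactly, OR = (36 * 61) / (39 * 21) = 2196 / 819
OR = 2.6813

2.6813


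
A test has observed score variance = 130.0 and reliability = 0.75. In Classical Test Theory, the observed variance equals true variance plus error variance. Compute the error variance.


var_true = rxx * var_obs = 0.75 * 130.0 = 97.5
var_error = var_obs - var_true
var_error = 130.0 - 97.5
var_error = 32.5

32.5


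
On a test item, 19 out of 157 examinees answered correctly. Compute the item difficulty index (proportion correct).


Item difficulty p = number correct / total examinees
p = 19 / 157
p = 0.121

0.121


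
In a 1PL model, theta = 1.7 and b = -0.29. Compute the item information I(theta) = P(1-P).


P = 1/(1+exp(-(1.7--0.29))) = 0.8797
I = P*(1-P) = 0.8797 * 0.1203
I = 0.1058

0.1058


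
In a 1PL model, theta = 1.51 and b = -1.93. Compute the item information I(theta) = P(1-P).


P = 1/(1+exp(-(1.51--1.93))) = 0.9689
I = P*(1-P) = 0.9689 * 0.0311
I = 0.0301

0.0301


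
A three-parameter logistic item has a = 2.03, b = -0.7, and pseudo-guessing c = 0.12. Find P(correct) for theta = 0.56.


logit = 2.03*(0.56 - -0.7) = 2.5578
P* = 1/(1 + exp(-2.5578)) = 0.9281
P = 0.12 + (1 - 0.12) * 0.9281
P = 0.9367

0.9367


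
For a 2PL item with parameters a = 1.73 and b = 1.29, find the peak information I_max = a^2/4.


For 2PL, max info at theta = b = 1.29
I_max = a^2 / 4 = 1.73^2 / 4
= 2.9929 / 4
I_max = 0.7482

0.7482


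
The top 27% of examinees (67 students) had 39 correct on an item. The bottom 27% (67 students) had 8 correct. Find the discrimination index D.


p_upper = 39/67 = 0.5821
p_lower = 8/67 = 0.1194
D = 0.5821 - 0.1194 = 0.4627

0.4627


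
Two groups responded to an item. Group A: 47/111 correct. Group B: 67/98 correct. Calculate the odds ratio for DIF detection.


Odds_A = 47/64 = 0.7344
Odds_B = 67/31 = 2.1613
OR = Odds_A / Odds_B = 0.7344 / 2.1613
Exactly, OR = (47 * 31) / (64 * 67) = 1457 / 4288
OR = 0.3398

0.3398


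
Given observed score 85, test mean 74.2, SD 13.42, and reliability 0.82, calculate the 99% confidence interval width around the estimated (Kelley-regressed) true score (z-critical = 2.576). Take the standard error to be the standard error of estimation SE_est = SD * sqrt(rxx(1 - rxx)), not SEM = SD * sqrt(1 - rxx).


True score estimate = 0.82*85 + 0.18*74.2 = 83.056
SE_est = SD * sqrt(rxx * (1 - rxx)) = 13.42 * sqrt(0.82 * 0.18) = 13.42 * sqrt(0.1476) = 5.155796
CI = T_est +/- z * SE_est, so width = 2 * z * SE_est = 2 * 2.576 * 5.155796
Width = 26.5627

26.5627


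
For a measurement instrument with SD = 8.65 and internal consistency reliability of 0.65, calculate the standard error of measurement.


SEM = SD * sqrt(1 - rxx)
SEM = 8.65 * sqrt(1 - 0.65)
SEM = 8.65 * sqrt(0.35) = 8.65 * 0.591608
SEM = 5.1174

5.1174


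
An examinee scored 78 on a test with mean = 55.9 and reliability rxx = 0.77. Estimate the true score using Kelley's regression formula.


T_est = rxx * X + (1 - rxx) * mean
T_est = 0.77 * 78 + 0.23 * 55.9
T_est = 60.06 + 12.857
T_est = 72.917

72.917


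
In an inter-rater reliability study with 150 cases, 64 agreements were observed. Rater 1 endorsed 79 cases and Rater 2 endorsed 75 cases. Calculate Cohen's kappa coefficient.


P_o = 64/150 = 0.426667
P_e = (79*75 + 71*75) / 22500 = 0.5
kappa = (P_o - P_e) / (1 - P_e)
kappa = (0.426667 - 0.5) / (1 - 0.5)
kappa = -0.1467

-0.1467


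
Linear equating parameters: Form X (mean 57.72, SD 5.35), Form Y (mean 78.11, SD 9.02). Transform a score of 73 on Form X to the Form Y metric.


slope = SD_Y / SD_X = 9.02 / 5.35 ~ 1.686
intercept = mean_Y - slope * mean_X = 78.11 - (9.02 / 5.35) * 57.72 ~ -19.2048
Y = slope * X + intercept. To avoid rounding drift from the rounded slope/intercept, evaluate the equivalent form Y = mean_Y + SD_Y * (X - mean_X) / SD_X at full precision:
Y = 78.11 + 9.02 * (73 - 57.72) / 5.35
Y = 78.11 + 9.02 * 15.28 / 5.35
Y = 78.11 + 137.8256 / 5.35
Y = 78.11 + 25.7618
Y = 103.8718

103.8718


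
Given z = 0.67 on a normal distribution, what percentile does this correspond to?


CDF(z) = 0.5 * (1 + erf(z/sqrt(2)))
erf(0.4738) = 0.4971
CDF = 0.7486
Percentile rank = 0.7486 * 100 = 74.86

74.86


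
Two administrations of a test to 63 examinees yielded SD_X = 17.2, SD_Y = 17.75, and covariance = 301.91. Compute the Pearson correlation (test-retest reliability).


r = cov(X,Y) / (SD_X * SD_Y)
r = 301.91 / (17.2 * 17.75)
r = 301.91 / 305.3
r = 0.9889

0.9889
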